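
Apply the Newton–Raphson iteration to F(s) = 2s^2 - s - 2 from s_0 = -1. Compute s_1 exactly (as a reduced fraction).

F'(s) = 4s - 1.
F(-1) = 1, F'(-1) = -5, so s_1 = (-1) - 1/(-5) = -4/5.

-4/5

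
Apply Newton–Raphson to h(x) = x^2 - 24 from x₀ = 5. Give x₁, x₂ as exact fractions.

x₁ = 49/10, x₂ = 4801/980

h'(x) = 2x.
h(5) = 1, h'(5) = 10, so x₁ = 5 - 1/10 = 49/10.
h(49/10) = 1/100, h'(49/10) = 49/5, so x₂ = (49/10) - (1/100)/(49/5) = 4801/980.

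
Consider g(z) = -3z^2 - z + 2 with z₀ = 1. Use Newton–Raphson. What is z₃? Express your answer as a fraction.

g'(z) = -6z - 1.
g(1) = -2, g'(1) = -7, so z₁ = 1 - (-2)/(-7) = 5/7.
g(5/7) = -12/49, g'(5/7) = -37/7, so z₂ = (5/7) - (-12/49)/(-37/7) = 173/259.
g(173/259) = -432/67081, g'(173/259) = -1297/259, so z₃ = (173/259) - (-432/67081)/(-1297/259) = 223949/335923.

223949/335923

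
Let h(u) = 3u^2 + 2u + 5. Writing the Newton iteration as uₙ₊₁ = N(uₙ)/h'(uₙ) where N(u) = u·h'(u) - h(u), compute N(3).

22

h'(u) = 6u + 2.
N(u) = u·h'(u) - h(u) = u·(6u + 2) - (3u^2 + 2u + 5) = 3u^2 - 5.
N(3) = 22.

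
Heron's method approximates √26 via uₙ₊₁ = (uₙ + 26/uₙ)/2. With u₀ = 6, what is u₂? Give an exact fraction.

1897/372

u₁ = (6 + 26/6)/2 = 31/6.
u₂ = (31/6 + 26/(31/6))/2 = 1897/372.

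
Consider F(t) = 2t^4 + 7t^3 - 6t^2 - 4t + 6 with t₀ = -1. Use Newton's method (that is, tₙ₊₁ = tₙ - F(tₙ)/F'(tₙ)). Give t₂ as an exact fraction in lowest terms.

-602881/634186

F'(t) = 8t^3 + 21t^2 - 12t - 4.
F(-1) = -1, F'(-1) = 21, so t₁ = (-1) - (-1)/21 = -20/21.
F(-20/21) = -6634/194481, F'(-20/21) = 181196/9261, so t₂ = (-20/21) - (-6634/194481)/(181196/9261) = -602881/634186.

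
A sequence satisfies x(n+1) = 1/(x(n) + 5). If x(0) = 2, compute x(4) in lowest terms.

x(1) = 1/(2 + 5) = 1/7.
x(2) = 1/(1/7 + 5) = 7/36.
x(3) = 1/(7/36 + 5) = 36/187.
x(4) = 1/(36/187 + 5) = 187/971.

187/971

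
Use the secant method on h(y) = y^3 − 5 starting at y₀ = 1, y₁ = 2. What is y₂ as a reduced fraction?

11/7

h(1) = −4, h(2) = 3. y₂ = 2 − 3·(2 − 1)/(3 − (−4)) = 11/7.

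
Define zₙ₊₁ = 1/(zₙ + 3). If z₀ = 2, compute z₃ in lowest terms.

16/53

z₁ = 1/(2 + 3) = 1/5.
z₂ = 1/(1/5 + 3) = 5/16.
z₃ = 1/(5/16 + 3) = 16/53.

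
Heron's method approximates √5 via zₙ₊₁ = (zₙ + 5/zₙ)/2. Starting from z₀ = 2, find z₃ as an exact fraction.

51841/23184

z₁ = (2 + 5/2)/2 = 9/4.
z₂ = (9/4 + 5/(9/4))/2 = 161/72.
z₃ = (161/72 + 5/(161/72))/2 = 51841/23184.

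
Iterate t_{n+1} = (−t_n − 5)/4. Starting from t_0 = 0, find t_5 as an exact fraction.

−1025/1024

t_1 = (−0 − 5)/4 = −5/4.
t_2 = (−(−5/4) − 5)/4 = −15/16.
t_3 = (−(−15/16) − 5)/4 = −65/64.
t_4 = (−(−65/64) − 5)/4 = −255/256.
t_5 = (−(−255/256) − 5)/4 = −1025/1024.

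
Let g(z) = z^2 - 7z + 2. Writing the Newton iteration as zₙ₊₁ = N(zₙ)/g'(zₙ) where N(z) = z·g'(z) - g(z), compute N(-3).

g'(z) = 2z - 7.
N(z) = z·g'(z) - g(z) = z·(2z - 7) - (z^2 - 7z + 2) = z^2 - 2.
N(-3) = 7.

7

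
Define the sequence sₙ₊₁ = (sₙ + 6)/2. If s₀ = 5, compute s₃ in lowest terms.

47/8

s₁ = (5 + 6)/2 = 11/2.
s₂ = ((11/2) + 6)/2 = 23/4.
s₃ = ((23/4) + 6)/2 = 47/8.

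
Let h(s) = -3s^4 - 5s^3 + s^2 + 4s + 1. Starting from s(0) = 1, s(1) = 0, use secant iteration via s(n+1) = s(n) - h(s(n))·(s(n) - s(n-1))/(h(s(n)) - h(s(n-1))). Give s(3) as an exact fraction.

h(1) = -2, h(0) = 1. s(2) = 0 - 1·(0 - 1)/(1 - (-2)) = 1/3.
h(0) = 1, h(1/3) = 20/9. s(3) = (1/3) - (20/9)·((1/3) - 0)/((20/9) - 1) = -3/11.

-3/11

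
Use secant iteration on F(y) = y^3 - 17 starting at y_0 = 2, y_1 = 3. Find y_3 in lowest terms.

F(2) = -9, F(3) = 10. y_2 = 3 - 10·(3 - 2)/(10 - (-9)) = 47/19.
F(3) = 10, F(47/19) = -12780/6859. y_3 = (47/19) - (-12780/6859)·((47/19) - 3)/((-12780/6859) - 10) = 20801/8137.

20801/8137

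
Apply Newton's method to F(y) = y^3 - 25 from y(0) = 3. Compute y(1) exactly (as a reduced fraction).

79/27

F'(y) = 3y^2.
F(3) = 2, F'(3) = 27, so y(1) = 3 - 2/27 = 79/27.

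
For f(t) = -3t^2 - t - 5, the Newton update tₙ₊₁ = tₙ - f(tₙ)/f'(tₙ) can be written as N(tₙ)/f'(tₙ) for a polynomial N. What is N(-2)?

f'(t) = -6t - 1.
N(t) = t·f'(t) - f(t) = t·(-6t - 1) - (-3t^2 - t - 5) = -3t^2 + 5.
N(-2) = -7.

-7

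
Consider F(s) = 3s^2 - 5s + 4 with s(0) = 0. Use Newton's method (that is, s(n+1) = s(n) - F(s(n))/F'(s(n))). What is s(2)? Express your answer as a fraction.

52/5

F'(s) = 6s - 5.
F(0) = 4, F'(0) = -5, so s(1) = 0 - 4/(-5) = 4/5.
F(4/5) = 48/25, F'(4/5) = -1/5, so s(2) = (4/5) - (48/25)/(-1/5) = 52/5.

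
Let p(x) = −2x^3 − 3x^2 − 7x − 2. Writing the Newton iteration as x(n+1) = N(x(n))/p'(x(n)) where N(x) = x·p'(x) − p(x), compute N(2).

−42

p'(x) = −6x^2 − 6x − 7.
N(x) = x·p'(x) − p(x) = x·(−6x^2 − 6x − 7) − (−2x^3 − 3x^2 − 7x − 2) = −4x^3 − 3x^2 + 2.
N(2) = −42.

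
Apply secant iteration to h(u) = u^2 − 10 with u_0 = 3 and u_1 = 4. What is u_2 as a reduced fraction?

h(3) = −1, h(4) = 6. u_2 = 4 − 6·(4 − 3)/(6 − (−1)) = 22/7.

22/7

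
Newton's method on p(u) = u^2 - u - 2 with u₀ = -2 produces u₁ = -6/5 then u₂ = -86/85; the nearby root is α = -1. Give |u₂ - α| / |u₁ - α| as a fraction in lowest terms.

1/17

u₁ - α = -6/5 - (-1) = -6/5 + 1 = -1/5, so |u₁ - α| = 1/5.
u₂ - α = -86/85 - (-1) = -86/85 + 1 = -1/85, so |u₂ - α| = 1/85.
Ratio = (1/85) / (1/5) = 1/17.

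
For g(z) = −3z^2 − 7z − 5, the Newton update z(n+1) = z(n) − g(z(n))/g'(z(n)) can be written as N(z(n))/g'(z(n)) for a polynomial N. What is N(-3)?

g'(z) = −6z − 7.
N(z) = z·g'(z) − g(z) = z·(−6z − 7) − (−3z^2 − 7z − 5) = −3z^2 + 5.
N(-3) = −22.

−22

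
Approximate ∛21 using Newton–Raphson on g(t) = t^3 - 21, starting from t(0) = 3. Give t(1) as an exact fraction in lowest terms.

25/9

g'(t) = 3t^2.
g(3) = 6, g'(3) = 27, so t(1) = 3 - 6/27 = 25/9.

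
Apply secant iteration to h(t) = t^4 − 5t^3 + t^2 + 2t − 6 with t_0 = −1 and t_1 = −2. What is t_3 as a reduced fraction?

h(−1) = −1, h(−2) = 50. t_2 = (−2) − 50·((−2) − (−1))/(50 − (−1)) = −52/51.
h(−2) = 50, h(−52/51) = −4187150/6765201. t_3 = (−52/51) − (−4187150/6765201)·((−52/51) − (−2))/((−4187150/6765201) − 50) = −3532669/3424472.

−3532669/3424472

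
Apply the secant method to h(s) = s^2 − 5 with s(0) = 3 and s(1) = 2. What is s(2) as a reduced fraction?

h(3) = 4, h(2) = −1. s(2) = 2 − (−1)·(2 − 3)/((−1) − 4) = 11/5.

11/5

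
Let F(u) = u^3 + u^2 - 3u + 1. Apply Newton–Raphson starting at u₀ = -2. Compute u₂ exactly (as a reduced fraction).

-1837/755

F'(u) = 3u^2 + 2u - 3.
F(-2) = 3, F'(-2) = 5, so u₁ = (-2) - 3/5 = -13/5.
F(-13/5) = -252/125, F'(-13/5) = 302/25, so u₂ = (-13/5) - (-252/125)/(302/25) = -1837/755.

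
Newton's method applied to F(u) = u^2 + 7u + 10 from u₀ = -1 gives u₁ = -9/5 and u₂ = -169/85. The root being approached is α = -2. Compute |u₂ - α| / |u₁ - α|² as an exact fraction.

5/17

u₁ - α = -9/5 - (-2) = -9/5 + 2 = 1/5, so |u₁ - α| = 1/5.
u₂ - α = -169/85 - (-2) = -169/85 + 2 = 1/85, so |u₂ - α| = 1/85.
|u₁ - α|² = 1/25.
Ratio = (1/85) / (1/25) = 5/17.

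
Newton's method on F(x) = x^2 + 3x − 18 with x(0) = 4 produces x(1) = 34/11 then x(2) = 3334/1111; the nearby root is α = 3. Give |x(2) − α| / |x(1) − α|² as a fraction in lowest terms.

x(1) − α = 34/11 − 3 = 1/11, so |x(1) − α| = 1/11.
x(2) − α = 3334/1111 − 3 = 1/1111, so |x(2) − α| = 1/1111.
|x(1) − α|² = 1/121.
Ratio = (1/1111) / (1/121) = 11/101.

11/101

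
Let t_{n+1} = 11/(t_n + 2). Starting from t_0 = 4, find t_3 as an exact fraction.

253/112

t_1 = 11/(4 + 2) = 11/6.
t_2 = 11/(11/6 + 2) = 66/23.
t_3 = 11/(66/23 + 2) = 253/112.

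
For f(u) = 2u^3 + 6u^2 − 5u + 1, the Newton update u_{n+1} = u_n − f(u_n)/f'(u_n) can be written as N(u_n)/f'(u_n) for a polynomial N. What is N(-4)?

−161

f'(u) = 6u^2 + 12u − 5.
N(u) = u·f'(u) − f(u) = u·(6u^2 + 12u − 5) − (2u^3 + 6u^2 − 5u + 1) = 4u^3 + 6u^2 − 1.
N(-4) = −161.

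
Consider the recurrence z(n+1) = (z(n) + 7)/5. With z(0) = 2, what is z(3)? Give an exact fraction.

219/125

z(1) = (2 + 7)/5 = 9/5.
z(2) = ((9/5) + 7)/5 = 44/25.
z(3) = ((44/25) + 7)/5 = 219/125.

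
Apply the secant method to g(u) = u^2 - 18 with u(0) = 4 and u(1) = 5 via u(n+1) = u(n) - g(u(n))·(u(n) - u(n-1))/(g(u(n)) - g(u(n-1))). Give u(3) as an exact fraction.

g(4) = -2, g(5) = 7. u(2) = 5 - 7·(5 - 4)/(7 - (-2)) = 38/9.
g(5) = 7, g(38/9) = -14/81. u(3) = (38/9) - (-14/81)·((38/9) - 5)/((-14/81) - 7) = 352/83.

352/83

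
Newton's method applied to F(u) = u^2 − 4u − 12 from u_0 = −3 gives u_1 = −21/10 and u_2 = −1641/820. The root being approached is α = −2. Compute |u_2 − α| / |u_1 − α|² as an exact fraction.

5/41

u_1 − α = −21/10 − (−2) = −21/10 + 2 = −1/10, so |u_1 − α| = 1/10.
u_2 − α = −1641/820 − (−2) = −1641/820 + 2 = −1/820, so |u_2 − α| = 1/820.
|u_1 − α|² = 1/100.
Ratio = (1/820) / (1/100) = 5/41.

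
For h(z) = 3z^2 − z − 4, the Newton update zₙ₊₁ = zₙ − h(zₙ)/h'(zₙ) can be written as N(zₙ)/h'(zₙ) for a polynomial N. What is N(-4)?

52

h'(z) = 6z − 1.
N(z) = z·h'(z) − h(z) = z·(6z − 1) − (3z^2 − z − 4) = 3z^2 + 4.
N(-4) = 52.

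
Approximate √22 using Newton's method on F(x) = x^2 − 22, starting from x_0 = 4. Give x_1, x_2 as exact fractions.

x_1 = 19/4, x_2 = 713/152

F'(x) = 2x.
F(4) = −6, F'(4) = 8, so x_1 = 4 − (−6)/8 = 19/4.
F(19/4) = 9/16, F'(19/4) = 19/2, so x_2 = (19/4) − (9/16)/(19/2) = 713/152.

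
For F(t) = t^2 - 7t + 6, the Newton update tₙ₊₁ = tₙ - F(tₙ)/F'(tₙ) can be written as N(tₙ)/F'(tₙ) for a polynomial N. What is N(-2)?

-2

F'(t) = 2t - 7.
N(t) = t·F'(t) - F(t) = t·(2t - 7) - (t^2 - 7t + 6) = t^2 - 6.
N(-2) = -2.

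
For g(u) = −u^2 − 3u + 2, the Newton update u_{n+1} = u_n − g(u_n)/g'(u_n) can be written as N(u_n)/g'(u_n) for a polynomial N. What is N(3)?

−11

g'(u) = −2u − 3.
N(u) = u·g'(u) − g(u) = u·(−2u − 3) − (−u^2 − 3u + 2) = −u^2 − 2.
N(3) = −11.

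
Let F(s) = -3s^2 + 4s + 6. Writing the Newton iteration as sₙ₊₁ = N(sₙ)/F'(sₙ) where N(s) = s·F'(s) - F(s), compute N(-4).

-54

F'(s) = -6s + 4.
N(s) = s·F'(s) - F(s) = s·(-6s + 4) - (-3s^2 + 4s + 6) = -3s^2 - 6.
N(-4) = -54.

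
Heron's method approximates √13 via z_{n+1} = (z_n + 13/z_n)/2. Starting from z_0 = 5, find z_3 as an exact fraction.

117487/32585

z_1 = (5 + 13/5)/2 = 19/5.
z_2 = (19/5 + 13/(19/5))/2 = 343/95.
z_3 = (343/95 + 13/(343/95))/2 = 117487/32585.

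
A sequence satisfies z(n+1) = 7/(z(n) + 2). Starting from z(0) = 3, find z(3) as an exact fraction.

119/69

z(1) = 7/(3 + 2) = 7/5.
z(2) = 7/(7/5 + 2) = 35/17.
z(3) = 7/(35/17 + 2) = 119/69.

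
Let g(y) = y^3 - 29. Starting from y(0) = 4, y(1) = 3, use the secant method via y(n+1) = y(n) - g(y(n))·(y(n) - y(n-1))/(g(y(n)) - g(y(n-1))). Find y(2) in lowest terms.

113/37

g(4) = 35, g(3) = -2. y(2) = 3 - (-2)·(3 - 4)/((-2) - 35) = 113/37.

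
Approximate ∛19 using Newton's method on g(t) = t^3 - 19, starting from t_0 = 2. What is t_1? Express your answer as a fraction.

35/12

g'(t) = 3t^2.
g(2) = -11, g'(2) = 12, so t_1 = 2 - (-11)/12 = 35/12.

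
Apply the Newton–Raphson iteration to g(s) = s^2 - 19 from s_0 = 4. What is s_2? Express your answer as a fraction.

g'(s) = 2s.
g(4) = -3, g'(4) = 8, so s_1 = 4 - (-3)/8 = 35/8.
g(35/8) = 9/64, g'(35/8) = 35/4, so s_2 = (35/8) - (9/64)/(35/4) = 2441/560.

2441/560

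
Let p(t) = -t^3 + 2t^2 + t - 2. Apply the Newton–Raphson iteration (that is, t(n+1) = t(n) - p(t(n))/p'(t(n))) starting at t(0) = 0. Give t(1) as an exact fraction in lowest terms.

2

p'(t) = -3t^2 + 4t + 1.
p(0) = -2, p'(0) = 1, so t(1) = 0 - (-2)/1 = 2.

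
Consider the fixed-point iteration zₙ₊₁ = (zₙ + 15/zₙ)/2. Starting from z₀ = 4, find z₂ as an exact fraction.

z₁ = (4 + 15/4)/2 = 31/8.
z₂ = (31/8 + 15/(31/8))/2 = 1921/496.

1921/496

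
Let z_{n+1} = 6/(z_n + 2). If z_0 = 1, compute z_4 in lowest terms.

21/13

z_1 = 6/(1 + 2) = 2.
z_2 = 6/(2 + 2) = 3/2.
z_3 = 6/(3/2 + 2) = 12/7.
z_4 = 6/(12/7 + 2) = 21/13.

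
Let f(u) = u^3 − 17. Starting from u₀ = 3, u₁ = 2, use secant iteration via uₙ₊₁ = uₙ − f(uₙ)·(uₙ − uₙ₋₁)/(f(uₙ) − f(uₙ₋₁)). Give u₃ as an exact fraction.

f(3) = 10, f(2) = −9. u₂ = 2 − (−9)·(2 − 3)/((−9) − 10) = 47/19.
f(2) = −9, f(47/19) = −12780/6859. u₃ = (47/19) − (−12780/6859)·((47/19) − 2)/((−12780/6859) − (−9)) = 4709/1813.

4709/1813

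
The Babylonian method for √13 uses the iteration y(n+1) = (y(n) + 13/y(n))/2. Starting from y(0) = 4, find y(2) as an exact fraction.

1673/464

y(1) = (4 + 13/4)/2 = 29/8.
y(2) = (29/8 + 13/(29/8))/2 = 1673/464.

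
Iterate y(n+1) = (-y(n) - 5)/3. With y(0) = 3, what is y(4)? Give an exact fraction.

y(1) = (-3 - 5)/3 = -8/3.
y(2) = (-(-8/3) - 5)/3 = -7/9.
y(3) = (-(-7/9) - 5)/3 = -38/27.
y(4) = (-(-38/27) - 5)/3 = -97/81.

-97/81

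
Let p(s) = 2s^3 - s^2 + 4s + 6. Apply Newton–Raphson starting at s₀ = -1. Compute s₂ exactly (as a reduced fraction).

-2143/2349

p'(s) = 6s^2 - 2s + 4.
p(-1) = -1, p'(-1) = 12, so s₁ = (-1) - (-1)/12 = -11/12.
p(-11/12) = -41/864, p'(-11/12) = 87/8, so s₂ = (-11/12) - (-41/864)/(87/8) = -2143/2349.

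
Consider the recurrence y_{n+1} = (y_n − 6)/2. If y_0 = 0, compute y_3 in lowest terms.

y_1 = (0 − 6)/2 = −3.
y_2 = ((−3) − 6)/2 = −9/2.
y_3 = ((−9/2) − 6)/2 = −21/4.

−21/4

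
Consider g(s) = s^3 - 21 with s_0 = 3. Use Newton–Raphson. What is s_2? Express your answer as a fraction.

g'(s) = 3s^2.
g(3) = 6, g'(3) = 27, so s_1 = 3 - 6/27 = 25/9.
g(25/9) = 316/729, g'(25/9) = 625/27, so s_2 = (25/9) - (316/729)/(625/27) = 46559/16875.

46559/16875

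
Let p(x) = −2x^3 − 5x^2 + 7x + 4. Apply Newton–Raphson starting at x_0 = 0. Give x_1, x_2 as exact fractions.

p'(x) = −6x^2 − 10x + 7.
p(0) = 4, p'(0) = 7, so x_1 = 0 − 4/7 = −4/7.
p(−4/7) = −432/343, p'(−4/7) = 527/49, so x_2 = (−4/7) − (−432/343)/(527/49) = −1676/3689.

x_1 = −4/7, x_2 = −1676/3689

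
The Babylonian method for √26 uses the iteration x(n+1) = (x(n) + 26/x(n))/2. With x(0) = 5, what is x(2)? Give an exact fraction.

x(1) = (5 + 26/5)/2 = 51/10.
x(2) = (51/10 + 26/(51/10))/2 = 5201/1020.

5201/1020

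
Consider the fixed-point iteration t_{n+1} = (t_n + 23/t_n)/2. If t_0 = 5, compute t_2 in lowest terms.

t_1 = (5 + 23/5)/2 = 24/5.
t_2 = (24/5 + 23/(24/5))/2 = 1151/240.

1151/240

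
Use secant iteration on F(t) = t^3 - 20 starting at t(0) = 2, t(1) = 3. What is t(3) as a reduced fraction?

F(2) = -12, F(3) = 7. t(2) = 3 - 7·(3 - 2)/(7 - (-12)) = 50/19.
F(3) = 7, F(50/19) = -12180/6859. t(3) = (50/19) - (-12180/6859)·((50/19) - 3)/((-12180/6859) - 7) = 23270/8599.

23270/8599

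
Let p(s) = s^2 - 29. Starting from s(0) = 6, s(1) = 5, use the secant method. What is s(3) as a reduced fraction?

p(6) = 7, p(5) = -4. s(2) = 5 - (-4)·(5 - 6)/((-4) - 7) = 59/11.
p(5) = -4, p(59/11) = -28/121. s(3) = (59/11) - (-28/121)·((59/11) - 5)/((-28/121) - (-4)) = 307/57.

307/57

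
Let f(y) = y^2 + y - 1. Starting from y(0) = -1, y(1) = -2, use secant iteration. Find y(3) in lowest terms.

f(-1) = -1, f(-2) = 1. y(2) = (-2) - 1·((-2) - (-1))/(1 - (-1)) = -3/2.
f(-2) = 1, f(-3/2) = -1/4. y(3) = (-3/2) - (-1/4)·((-3/2) - (-2))/((-1/4) - 1) = -8/5.

-8/5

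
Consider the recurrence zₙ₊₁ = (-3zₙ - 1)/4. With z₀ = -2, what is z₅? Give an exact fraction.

305/1024

z₁ = (-3·(-2) - 1)/4 = 5/4.
z₂ = (-3·(5/4) - 1)/4 = -19/16.
z₃ = (-3·(-19/16) - 1)/4 = 41/64.
z₄ = (-3·(41/64) - 1)/4 = -187/256.
z₅ = (-3·(-187/256) - 1)/4 = 305/1024.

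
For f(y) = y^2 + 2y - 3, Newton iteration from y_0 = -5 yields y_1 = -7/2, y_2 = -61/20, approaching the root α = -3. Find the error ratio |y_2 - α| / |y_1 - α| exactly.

y_1 - α = -7/2 - (-3) = -7/2 + 3 = -1/2, so |y_1 - α| = 1/2.
y_2 - α = -61/20 - (-3) = -61/20 + 3 = -1/20, so |y_2 - α| = 1/20.
Ratio = (1/20) / (1/2) = 1/10.

1/10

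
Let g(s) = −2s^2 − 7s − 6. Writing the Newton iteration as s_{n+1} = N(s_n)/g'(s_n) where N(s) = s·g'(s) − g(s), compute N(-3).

g'(s) = −4s − 7.
N(s) = s·g'(s) − g(s) = s·(−4s − 7) − (−2s^2 − 7s − 6) = −2s^2 + 6.
N(-3) = −12.

−12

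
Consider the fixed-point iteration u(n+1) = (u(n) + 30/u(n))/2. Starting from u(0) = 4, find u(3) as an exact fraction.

u(1) = (4 + 30/4)/2 = 23/4.
u(2) = (23/4 + 30/(23/4))/2 = 1009/184.
u(3) = (1009/184 + 30/(1009/184))/2 = 2033761/371312.

2033761/371312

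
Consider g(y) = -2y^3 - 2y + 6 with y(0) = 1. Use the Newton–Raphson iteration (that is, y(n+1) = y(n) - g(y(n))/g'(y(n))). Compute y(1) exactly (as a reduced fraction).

5/4

g'(y) = -6y^2 - 2.
g(1) = 2, g'(1) = -8, so y(1) = 1 - 2/(-8) = 5/4.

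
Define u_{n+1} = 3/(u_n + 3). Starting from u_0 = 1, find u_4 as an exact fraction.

19/24

u_1 = 3/(1 + 3) = 3/4.
u_2 = 3/(3/4 + 3) = 4/5.
u_3 = 3/(4/5 + 3) = 15/19.
u_4 = 3/(15/19 + 3) = 19/24.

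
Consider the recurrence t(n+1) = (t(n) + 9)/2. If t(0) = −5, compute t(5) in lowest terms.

137/16

t(1) = ((−5) + 9)/2 = 2.
t(2) = (2 + 9)/2 = 11/2.
t(3) = ((11/2) + 9)/2 = 29/4.
t(4) = ((29/4) + 9)/2 = 65/8.
t(5) = ((65/8) + 9)/2 = 137/16.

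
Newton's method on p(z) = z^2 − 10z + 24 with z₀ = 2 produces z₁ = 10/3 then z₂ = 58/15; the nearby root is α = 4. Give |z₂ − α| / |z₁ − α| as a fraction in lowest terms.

1/5

z₁ − α = 10/3 − 4 = −2/3, so |z₁ − α| = 2/3.
z₂ − α = 58/15 − 4 = −2/15, so |z₂ − α| = 2/15.
Ratio = (2/15) / (2/3) = 1/5.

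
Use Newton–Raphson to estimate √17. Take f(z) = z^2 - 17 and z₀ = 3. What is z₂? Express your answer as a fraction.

f'(z) = 2z.
f(3) = -8, f'(3) = 6, so z₁ = 3 - (-8)/6 = 13/3.
f(13/3) = 16/9, f'(13/3) = 26/3, so z₂ = (13/3) - (16/9)/(26/3) = 161/39.

161/39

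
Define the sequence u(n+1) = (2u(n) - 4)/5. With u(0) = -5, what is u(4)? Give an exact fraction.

-892/625

u(1) = (2·(-5) - 4)/5 = -14/5.
u(2) = (2·(-14/5) - 4)/5 = -48/25.
u(3) = (2·(-48/25) - 4)/5 = -196/125.
u(4) = (2·(-196/125) - 4)/5 = -892/625.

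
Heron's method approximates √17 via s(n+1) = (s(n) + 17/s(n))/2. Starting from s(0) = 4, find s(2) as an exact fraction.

s(1) = (4 + 17/4)/2 = 33/8.
s(2) = (33/8 + 17/(33/8))/2 = 2177/528.

2177/528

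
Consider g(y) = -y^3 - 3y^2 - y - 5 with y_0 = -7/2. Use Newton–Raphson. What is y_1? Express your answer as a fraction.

-216/67

g'(y) = -3y^2 - 6y - 1.
g(-7/2) = 37/8, g'(-7/2) = -67/4, so y_1 = (-7/2) - (37/8)/(-67/4) = -216/67.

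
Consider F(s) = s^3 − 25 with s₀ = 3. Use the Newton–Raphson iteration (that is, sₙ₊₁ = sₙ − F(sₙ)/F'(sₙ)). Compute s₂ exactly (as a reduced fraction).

1478153/505521

F'(s) = 3s^2.
F(3) = 2, F'(3) = 27, so s₁ = 3 − 2/27 = 79/27.
F(79/27) = 964/19683, F'(79/27) = 6241/243, so s₂ = (79/27) − (964/19683)/(6241/243) = 1478153/505521.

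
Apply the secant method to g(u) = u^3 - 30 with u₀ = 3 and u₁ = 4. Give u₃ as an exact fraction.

g(3) = -3, g(4) = 34. u₂ = 4 - 34·(4 - 3)/(34 - (-3)) = 114/37.
g(4) = 34, g(114/37) = -38046/50653. u₃ = (114/37) - (-38046/50653)·((114/37) - 4)/((-38046/50653) - 34) = 80271/25886.

80271/25886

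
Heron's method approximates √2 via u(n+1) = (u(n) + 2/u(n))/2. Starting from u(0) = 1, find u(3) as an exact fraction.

577/408

u(1) = (1 + 2/1)/2 = 3/2.
u(2) = (3/2 + 2/(3/2))/2 = 17/12.
u(3) = (17/12 + 2/(17/12))/2 = 577/408.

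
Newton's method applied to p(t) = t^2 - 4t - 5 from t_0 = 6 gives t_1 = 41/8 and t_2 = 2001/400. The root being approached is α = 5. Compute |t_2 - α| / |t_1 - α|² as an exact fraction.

4/25

t_1 - α = 41/8 - 5 = 1/8, so |t_1 - α| = 1/8.
t_2 - α = 2001/400 - 5 = 1/400, so |t_2 - α| = 1/400.
|t_1 - α|² = 1/64.
Ratio = (1/400) / (1/64) = 4/25.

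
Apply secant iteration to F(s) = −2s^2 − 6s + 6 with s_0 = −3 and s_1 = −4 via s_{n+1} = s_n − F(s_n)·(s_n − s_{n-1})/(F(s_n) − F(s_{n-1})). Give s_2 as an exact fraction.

−15/4

F(−3) = 6, F(−4) = −2. s_2 = (−4) − (−2)·((−4) − (−3))/((−2) − 6) = −15/4.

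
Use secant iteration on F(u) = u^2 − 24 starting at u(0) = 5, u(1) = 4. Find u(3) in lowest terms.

49/10

F(5) = 1, F(4) = −8. u(2) = 4 − (−8)·(4 − 5)/((−8) − 1) = 44/9.
F(4) = −8, F(44/9) = −8/81. u(3) = (44/9) − (−8/81)·((44/9) − 4)/((−8/81) − (−8)) = 49/10.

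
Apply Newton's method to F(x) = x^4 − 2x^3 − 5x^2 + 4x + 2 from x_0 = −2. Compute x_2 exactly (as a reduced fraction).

−2475187/1402688

F'(x) = 4x^3 − 6x^2 − 10x + 4.
F(−2) = 6, F'(−2) = −32, so x_1 = (−2) − 6/(−32) = −29/16.
F(−29/16) = 67185/65536, F'(−29/16) = −21917/1024, so x_2 = (−29/16) − (67185/65536)/(−21917/1024) = −2475187/1402688.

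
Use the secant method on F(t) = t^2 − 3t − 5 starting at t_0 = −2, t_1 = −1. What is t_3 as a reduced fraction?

F(−2) = 5, F(−1) = −1. t_2 = (−1) − (−1)·((−1) − (−2))/((−1) − 5) = −7/6.
F(−1) = −1, F(−7/6) = −5/36. t_3 = (−7/6) − (−5/36)·((−7/6) − (−1))/((−5/36) − (−1)) = −37/31.

−37/31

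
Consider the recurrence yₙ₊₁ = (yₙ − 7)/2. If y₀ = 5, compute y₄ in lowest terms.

−25/4

y₁ = (5 − 7)/2 = −1.
y₂ = ((−1) − 7)/2 = −4.
y₃ = ((−4) − 7)/2 = −11/2.
y₄ = ((−11/2) − 7)/2 = −25/4.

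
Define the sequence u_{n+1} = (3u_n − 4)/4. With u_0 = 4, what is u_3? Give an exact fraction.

u_1 = (3·4 − 4)/4 = 2.
u_2 = (3·2 − 4)/4 = 1/2.
u_3 = (3·(1/2) − 4)/4 = −5/8.

−5/8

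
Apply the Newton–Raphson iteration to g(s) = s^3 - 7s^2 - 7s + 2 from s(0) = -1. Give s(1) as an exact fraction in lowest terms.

g'(s) = 3s^2 - 14s - 7.
g(-1) = 1, g'(-1) = 10, so s(1) = (-1) - 1/10 = -11/10.

-11/10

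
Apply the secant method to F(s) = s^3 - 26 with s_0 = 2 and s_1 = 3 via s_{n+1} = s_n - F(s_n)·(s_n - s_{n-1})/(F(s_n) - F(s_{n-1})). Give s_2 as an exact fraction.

F(2) = -18, F(3) = 1. s_2 = 3 - 1·(3 - 2)/(1 - (-18)) = 56/19.

56/19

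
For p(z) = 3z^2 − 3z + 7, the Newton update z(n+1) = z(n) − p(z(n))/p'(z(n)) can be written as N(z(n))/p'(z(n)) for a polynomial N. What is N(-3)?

p'(z) = 6z − 3.
N(z) = z·p'(z) − p(z) = z·(6z − 3) − (3z^2 − 3z + 7) = 3z^2 − 7.
N(-3) = 20.

20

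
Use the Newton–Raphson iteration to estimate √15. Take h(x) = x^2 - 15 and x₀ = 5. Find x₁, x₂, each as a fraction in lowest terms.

x₁ = 4, x₂ = 31/8

h'(x) = 2x.
h(5) = 10, h'(5) = 10, so x₁ = 5 - 10/10 = 4.
h(4) = 1, h'(4) = 8, so x₂ = 4 - 1/8 = 31/8.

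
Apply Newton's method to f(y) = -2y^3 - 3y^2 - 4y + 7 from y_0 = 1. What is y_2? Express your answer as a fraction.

1533/1772

f'(y) = -6y^2 - 6y - 4.
f(1) = -2, f'(1) = -16, so y_1 = 1 - (-2)/(-16) = 7/8.
f(7/8) = -35/256, f'(7/8) = -443/32, so y_2 = (7/8) - (-35/256)/(-443/32) = 1533/1772.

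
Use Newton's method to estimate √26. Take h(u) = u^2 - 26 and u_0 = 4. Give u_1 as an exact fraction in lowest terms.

21/4

h'(u) = 2u.
h(4) = -10, h'(4) = 8, so u_1 = 4 - (-10)/8 = 21/4.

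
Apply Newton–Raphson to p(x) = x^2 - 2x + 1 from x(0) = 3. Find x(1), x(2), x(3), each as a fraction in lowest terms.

p'(x) = 2x - 2.
p(3) = 4, p'(3) = 4, so x(1) = 3 - 4/4 = 2.
p(2) = 1, p'(2) = 2, so x(2) = 2 - 1/2 = 3/2.
p(3/2) = 1/4, p'(3/2) = 1, so x(3) = (3/2) - (1/4)/1 = 5/4.

x(1) = 2, x(2) = 3/2, x(3) = 5/4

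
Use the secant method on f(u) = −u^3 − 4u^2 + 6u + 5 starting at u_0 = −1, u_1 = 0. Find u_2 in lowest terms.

f(−1) = −4, f(0) = 5. u_2 = 0 − 5·(0 − (−1))/(5 − (−4)) = −5/9.

−5/9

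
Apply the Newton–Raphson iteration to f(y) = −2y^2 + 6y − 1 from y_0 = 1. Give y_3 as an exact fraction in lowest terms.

127/736

f'(y) = −4y + 6.
f(1) = 3, f'(1) = 2, so y_1 = 1 − 3/2 = −1/2.
f(−1/2) = −9/2, f'(−1/2) = 8, so y_2 = (−1/2) − (−9/2)/8 = 1/16.
f(1/16) = −81/128, f'(1/16) = 23/4, so y_3 = (1/16) − (−81/128)/(23/4) = 127/736.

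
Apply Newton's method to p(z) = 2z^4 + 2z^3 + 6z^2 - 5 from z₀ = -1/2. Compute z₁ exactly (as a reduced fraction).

-51/44

p'(z) = 8z^3 + 6z^2 + 12z.
p(-1/2) = -29/8, p'(-1/2) = -11/2, so z₁ = (-1/2) - (-29/8)/(-11/2) = -51/44.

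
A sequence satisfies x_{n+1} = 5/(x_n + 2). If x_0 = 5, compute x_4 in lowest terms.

x_1 = 5/(5 + 2) = 5/7.
x_2 = 5/(5/7 + 2) = 35/19.
x_3 = 5/(35/19 + 2) = 95/73.
x_4 = 5/(95/73 + 2) = 365/241.

365/241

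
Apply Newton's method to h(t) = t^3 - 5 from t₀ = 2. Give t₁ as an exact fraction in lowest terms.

h'(t) = 3t^2.
h(2) = 3, h'(2) = 12, so t₁ = 2 - 3/12 = 7/4.

7/4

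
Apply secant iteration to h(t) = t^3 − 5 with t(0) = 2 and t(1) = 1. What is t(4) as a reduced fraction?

14432773/8474569

h(2) = 3, h(1) = −4. t(2) = 1 − (−4)·(1 − 2)/((−4) − 3) = 11/7.
h(1) = −4, h(11/7) = −384/343. t(3) = (11/7) − (−384/343)·((11/7) − 1)/((−384/343) − (−4)) = 443/247.
h(11/7) = −384/343, h(443/247) = 11592192/15069223. t(4) = (443/247) − (11592192/15069223)·((443/247) − (11/7))/((11592192/15069223) − (−384/343)) = 14432773/8474569.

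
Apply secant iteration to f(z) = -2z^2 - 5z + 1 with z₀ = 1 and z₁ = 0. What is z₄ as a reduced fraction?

f(1) = -6, f(0) = 1. z₂ = 0 - 1·(0 - 1)/(1 - (-6)) = 1/7.
f(0) = 1, f(1/7) = 12/49. z₃ = (1/7) - (12/49)·((1/7) - 0)/((12/49) - 1) = 7/37.
f(1/7) = 12/49, f(7/37) = -24/1369. z₄ = (7/37) - (-24/1369)·((7/37) - (1/7))/((-24/1369) - (12/49)) = 91/489.

91/489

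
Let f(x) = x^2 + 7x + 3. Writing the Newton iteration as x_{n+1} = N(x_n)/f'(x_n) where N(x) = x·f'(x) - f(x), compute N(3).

f'(x) = 2x + 7.
N(x) = x·f'(x) - f(x) = x·(2x + 7) - (x^2 + 7x + 3) = x^2 - 3.
N(3) = 6.

6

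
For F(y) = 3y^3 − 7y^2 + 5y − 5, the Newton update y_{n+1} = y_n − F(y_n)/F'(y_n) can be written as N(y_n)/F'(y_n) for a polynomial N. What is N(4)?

277

F'(y) = 9y^2 − 14y + 5.
N(y) = y·F'(y) − F(y) = y·(9y^2 − 14y + 5) − (3y^3 − 7y^2 + 5y − 5) = 6y^3 − 7y^2 + 5.
N(4) = 277.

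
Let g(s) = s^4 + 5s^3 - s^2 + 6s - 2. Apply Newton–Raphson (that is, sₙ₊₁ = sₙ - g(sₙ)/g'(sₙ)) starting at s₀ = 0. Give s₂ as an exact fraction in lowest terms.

g'(s) = 4s^3 + 15s^2 - 2s + 6.
g(0) = -2, g'(0) = 6, so s₁ = 0 - (-2)/6 = 1/3.
g(1/3) = 7/81, g'(1/3) = 193/27, so s₂ = (1/3) - (7/81)/(193/27) = 62/193.

62/193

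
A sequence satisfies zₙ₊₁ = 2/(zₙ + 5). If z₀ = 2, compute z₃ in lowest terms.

z₁ = 2/(2 + 5) = 2/7.
z₂ = 2/(2/7 + 5) = 14/37.
z₃ = 2/(14/37 + 5) = 74/199.

74/199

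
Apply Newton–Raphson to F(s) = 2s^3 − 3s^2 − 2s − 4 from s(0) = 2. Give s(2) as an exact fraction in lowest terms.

2626/1135

F'(s) = 6s^2 − 6s − 2.
F(2) = −4, F'(2) = 10, so s(1) = 2 − (−4)/10 = 12/5.
F(12/5) = 196/125, F'(12/5) = 454/25, so s(2) = (12/5) − (196/125)/(454/25) = 2626/1135.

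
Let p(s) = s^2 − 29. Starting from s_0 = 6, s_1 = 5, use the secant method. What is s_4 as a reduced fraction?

p(6) = 7, p(5) = −4. s_2 = 5 − (−4)·(5 − 6)/((−4) − 7) = 59/11.
p(5) = −4, p(59/11) = −28/121. s_3 = (59/11) − (−28/121)·((59/11) − 5)/((−28/121) − (−4)) = 307/57.
p(59/11) = −28/121, p(307/57) = 28/3249. s_4 = (307/57) − (28/3249)·((307/57) − (59/11))/((28/3249) − (−28/121)) = 9074/1685.

9074/1685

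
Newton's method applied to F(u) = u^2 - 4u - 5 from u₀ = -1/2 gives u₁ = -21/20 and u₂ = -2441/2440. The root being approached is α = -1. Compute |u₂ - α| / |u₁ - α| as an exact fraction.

1/122

u₁ - α = -21/20 - (-1) = -21/20 + 1 = -1/20, so |u₁ - α| = 1/20.
u₂ - α = -2441/2440 - (-1) = -2441/2440 + 1 = -1/2440, so |u₂ - α| = 1/2440.
Ratio = (1/2440) / (1/20) = 1/122.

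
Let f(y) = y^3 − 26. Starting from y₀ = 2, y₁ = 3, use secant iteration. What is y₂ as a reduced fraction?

56/19

f(2) = −18, f(3) = 1. y₂ = 3 − 1·(3 − 2)/(1 − (−18)) = 56/19.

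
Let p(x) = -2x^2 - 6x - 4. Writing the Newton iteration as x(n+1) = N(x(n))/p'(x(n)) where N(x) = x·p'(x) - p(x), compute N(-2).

p'(x) = -4x - 6.
N(x) = x·p'(x) - p(x) = x·(-4x - 6) - (-2x^2 - 6x - 4) = -2x^2 + 4.
N(-2) = -4.

-4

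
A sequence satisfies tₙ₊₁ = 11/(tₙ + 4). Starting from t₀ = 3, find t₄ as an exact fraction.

t₁ = 11/(3 + 4) = 11/7.
t₂ = 11/(11/7 + 4) = 77/39.
t₃ = 11/(77/39 + 4) = 429/233.
t₄ = 11/(429/233 + 4) = 2563/1361.

2563/1361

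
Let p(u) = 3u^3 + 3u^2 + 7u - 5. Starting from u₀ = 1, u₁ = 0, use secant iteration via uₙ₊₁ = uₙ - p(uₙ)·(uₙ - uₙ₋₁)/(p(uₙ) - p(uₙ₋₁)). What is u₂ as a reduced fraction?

p(1) = 8, p(0) = -5. u₂ = 0 - (-5)·(0 - 1)/((-5) - 8) = 5/13.

5/13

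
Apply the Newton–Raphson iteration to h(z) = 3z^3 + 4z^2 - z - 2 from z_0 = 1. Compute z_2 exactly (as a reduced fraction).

31/46

h'(z) = 9z^2 + 8z - 1.
h(1) = 4, h'(1) = 16, so z_1 = 1 - 4/16 = 3/4.
h(3/4) = 49/64, h'(3/4) = 161/16, so z_2 = (3/4) - (49/64)/(161/16) = 31/46.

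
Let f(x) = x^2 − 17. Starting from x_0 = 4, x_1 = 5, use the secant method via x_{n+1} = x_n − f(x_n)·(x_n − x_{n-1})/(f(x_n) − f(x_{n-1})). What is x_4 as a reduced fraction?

6263/1519

f(4) = −1, f(5) = 8. x_2 = 5 − 8·(5 − 4)/(8 − (−1)) = 37/9.
f(5) = 8, f(37/9) = −8/81. x_3 = (37/9) − (−8/81)·((37/9) − 5)/((−8/81) − 8) = 169/41.
f(37/9) = −8/81, f(169/41) = −16/1681. x_4 = (169/41) − (−16/1681)·((169/41) − (37/9))/((−16/1681) − (−8/81)) = 6263/1519.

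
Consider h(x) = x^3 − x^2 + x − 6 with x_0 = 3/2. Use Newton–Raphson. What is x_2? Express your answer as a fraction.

h'(x) = 3x^2 − 2x + 1.
h(3/2) = −27/8, h'(3/2) = 19/4, so x_1 = (3/2) − (−27/8)/(19/4) = 42/19.
h(42/19) = 14580/6859, h'(42/19) = 4057/361, so x_2 = (42/19) − (14580/6859)/(4057/361) = 155814/77083.

155814/77083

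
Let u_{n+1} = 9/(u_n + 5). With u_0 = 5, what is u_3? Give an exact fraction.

531/385

u_1 = 9/(5 + 5) = 9/10.
u_2 = 9/(9/10 + 5) = 90/59.
u_3 = 9/(90/59 + 5) = 531/385.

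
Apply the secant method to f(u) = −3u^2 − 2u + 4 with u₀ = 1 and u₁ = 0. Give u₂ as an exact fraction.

4/5

f(1) = −1, f(0) = 4. u₂ = 0 − 4·(0 − 1)/(4 − (−1)) = 4/5.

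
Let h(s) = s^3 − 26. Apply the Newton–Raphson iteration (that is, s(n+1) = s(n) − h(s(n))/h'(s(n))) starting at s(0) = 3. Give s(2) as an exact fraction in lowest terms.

h'(s) = 3s^2.
h(3) = 1, h'(3) = 27, so s(1) = 3 − 1/27 = 80/27.
h(80/27) = 242/19683, h'(80/27) = 6400/243, so s(2) = (80/27) − (242/19683)/(6400/243) = 767879/259200.

767879/259200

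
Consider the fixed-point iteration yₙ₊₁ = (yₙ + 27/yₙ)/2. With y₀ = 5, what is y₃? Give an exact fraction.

y₁ = (5 + 27/5)/2 = 26/5.
y₂ = (26/5 + 27/(26/5))/2 = 1351/260.
y₃ = (1351/260 + 27/(1351/260))/2 = 3650401/702520.

3650401/702520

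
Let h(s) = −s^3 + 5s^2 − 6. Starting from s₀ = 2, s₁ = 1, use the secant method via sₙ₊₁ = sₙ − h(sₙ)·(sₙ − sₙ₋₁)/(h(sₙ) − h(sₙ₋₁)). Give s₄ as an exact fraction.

2251111/1775399

h(2) = 6, h(1) = −2. s₂ = 1 − (−2)·(1 − 2)/((−2) − 6) = 5/4.
h(1) = −2, h(5/4) = −9/64. s₃ = (5/4) − (−9/64)·((5/4) − 1)/((−9/64) − (−2)) = 151/119.
h(5/4) = −9/64, h(151/119) = 12690/1685159. s₄ = (151/119) − (12690/1685159)·((151/119) − (5/4))/((12690/1685159) − (−9/64)) = 2251111/1775399.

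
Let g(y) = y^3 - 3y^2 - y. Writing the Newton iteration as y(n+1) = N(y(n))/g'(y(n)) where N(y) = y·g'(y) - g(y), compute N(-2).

g'(y) = 3y^2 - 6y - 1.
N(y) = y·g'(y) - g(y) = y·(3y^2 - 6y - 1) - (y^3 - 3y^2 - y) = 2y^3 - 3y^2.
N(-2) = -28.

-28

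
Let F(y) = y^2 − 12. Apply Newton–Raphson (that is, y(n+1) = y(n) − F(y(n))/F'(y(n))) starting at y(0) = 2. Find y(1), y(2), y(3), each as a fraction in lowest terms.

F'(y) = 2y.
F(2) = −8, F'(2) = 4, so y(1) = 2 − (−8)/4 = 4.
F(4) = 4, F'(4) = 8, so y(2) = 4 − 4/8 = 7/2.
F(7/2) = 1/4, F'(7/2) = 7, so y(3) = (7/2) − (1/4)/7 = 97/28.

y(1) = 4, y(2) = 7/2, y(3) = 97/28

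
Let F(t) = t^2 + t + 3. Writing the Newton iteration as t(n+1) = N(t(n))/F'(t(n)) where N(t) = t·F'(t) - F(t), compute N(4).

F'(t) = 2t + 1.
N(t) = t·F'(t) - F(t) = t·(2t + 1) - (t^2 + t + 3) = t^2 - 3.
N(4) = 13.

13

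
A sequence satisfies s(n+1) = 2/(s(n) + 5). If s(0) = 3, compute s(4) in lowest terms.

s(1) = 2/(3 + 5) = 1/4.
s(2) = 2/(1/4 + 5) = 8/21.
s(3) = 2/(8/21 + 5) = 42/113.
s(4) = 2/(42/113 + 5) = 226/607.

226/607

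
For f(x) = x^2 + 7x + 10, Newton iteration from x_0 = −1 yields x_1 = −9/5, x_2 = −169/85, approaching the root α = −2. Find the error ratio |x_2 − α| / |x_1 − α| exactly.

1/17

x_1 − α = −9/5 − (−2) = −9/5 + 2 = 1/5, so |x_1 − α| = 1/5.
x_2 − α = −169/85 − (−2) = −169/85 + 2 = 1/85, so |x_2 − α| = 1/85.
Ratio = (1/85) / (1/5) = 1/17.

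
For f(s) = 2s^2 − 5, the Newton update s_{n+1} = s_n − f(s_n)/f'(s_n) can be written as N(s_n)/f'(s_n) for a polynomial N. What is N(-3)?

f'(s) = 4s.
N(s) = s·f'(s) − f(s) = s·(4s) − (2s^2 − 5) = 2s^2 + 5.
N(-3) = 23.

23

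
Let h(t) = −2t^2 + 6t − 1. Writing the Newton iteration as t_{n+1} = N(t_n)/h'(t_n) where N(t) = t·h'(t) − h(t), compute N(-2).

−7

h'(t) = −4t + 6.
N(t) = t·h'(t) − h(t) = t·(−4t + 6) − (−2t^2 + 6t − 1) = −2t^2 + 1.
N(-2) = −7.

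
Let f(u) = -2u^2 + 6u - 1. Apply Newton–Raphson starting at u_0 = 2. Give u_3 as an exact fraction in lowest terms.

f'(u) = -4u + 6.
f(2) = 3, f'(2) = -2, so u_1 = 2 - 3/(-2) = 7/2.
f(7/2) = -9/2, f'(7/2) = -8, so u_2 = (7/2) - (-9/2)/(-8) = 47/16.
f(47/16) = -81/128, f'(47/16) = -23/4, so u_3 = (47/16) - (-81/128)/(-23/4) = 2081/736.

2081/736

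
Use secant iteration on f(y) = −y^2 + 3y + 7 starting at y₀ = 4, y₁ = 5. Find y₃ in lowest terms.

59/13

f(4) = 3, f(5) = −3. y₂ = 5 − (−3)·(5 − 4)/((−3) − 3) = 9/2.
f(5) = −3, f(9/2) = 1/4. y₃ = (9/2) − (1/4)·((9/2) − 5)/((1/4) − (−3)) = 59/13.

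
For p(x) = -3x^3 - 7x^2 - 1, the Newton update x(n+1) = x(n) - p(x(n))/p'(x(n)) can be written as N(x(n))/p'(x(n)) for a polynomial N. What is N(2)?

-75

p'(x) = -9x^2 - 14x.
N(x) = x·p'(x) - p(x) = x·(-9x^2 - 14x) - (-3x^3 - 7x^2 - 1) = -6x^3 - 7x^2 + 1.
N(2) = -75.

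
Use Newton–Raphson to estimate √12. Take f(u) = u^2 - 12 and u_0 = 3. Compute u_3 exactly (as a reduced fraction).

f'(u) = 2u.
f(3) = -3, f'(3) = 6, so u_1 = 3 - (-3)/6 = 7/2.
f(7/2) = 1/4, f'(7/2) = 7, so u_2 = (7/2) - (1/4)/7 = 97/28.
f(97/28) = 1/784, f'(97/28) = 97/14, so u_3 = (97/28) - (1/784)/(97/14) = 18817/5432.

18817/5432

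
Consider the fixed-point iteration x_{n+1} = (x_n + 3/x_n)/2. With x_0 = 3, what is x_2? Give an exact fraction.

x_1 = (3 + 3/3)/2 = 2.
x_2 = (2 + 3/2)/2 = 7/4.

7/4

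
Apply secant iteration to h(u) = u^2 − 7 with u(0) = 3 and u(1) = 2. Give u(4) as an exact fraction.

799/302

h(3) = 2, h(2) = −3. u(2) = 2 − (−3)·(2 − 3)/((−3) − 2) = 13/5.
h(2) = −3, h(13/5) = −6/25. u(3) = (13/5) − (−6/25)·((13/5) − 2)/((−6/25) − (−3)) = 61/23.
h(13/5) = −6/25, h(61/23) = 18/529. u(4) = (61/23) − (18/529)·((61/23) − (13/5))/((18/529) − (−6/25)) = 799/302.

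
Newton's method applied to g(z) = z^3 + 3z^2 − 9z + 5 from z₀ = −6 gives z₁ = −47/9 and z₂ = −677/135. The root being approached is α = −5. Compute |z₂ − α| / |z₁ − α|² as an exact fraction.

3/10

z₁ − α = −47/9 − (−5) = −47/9 + 5 = −2/9, so |z₁ − α| = 2/9.
z₂ − α = −677/135 − (−5) = −677/135 + 5 = −2/135, so |z₂ − α| = 2/135.
|z₁ − α|² = 4/81.
Ratio = (2/135) / (4/81) = 3/10.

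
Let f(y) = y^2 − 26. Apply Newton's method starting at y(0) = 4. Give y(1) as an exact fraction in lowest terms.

21/4

f'(y) = 2y.
f(4) = −10, f'(4) = 8, so y(1) = 4 − (−10)/8 = 21/4.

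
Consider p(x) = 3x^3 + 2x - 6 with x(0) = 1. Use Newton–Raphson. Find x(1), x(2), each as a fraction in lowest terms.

x(1) = 12/11, x(2) = 9177/8459

p'(x) = 9x^2 + 2.
p(1) = -1, p'(1) = 11, so x(1) = 1 - (-1)/11 = 12/11.
p(12/11) = 102/1331, p'(12/11) = 1538/121, so x(2) = (12/11) - (102/1331)/(1538/121) = 9177/8459.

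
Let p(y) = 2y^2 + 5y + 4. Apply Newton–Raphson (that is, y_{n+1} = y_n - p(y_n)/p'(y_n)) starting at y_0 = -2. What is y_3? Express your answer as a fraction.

p'(y) = 4y + 5.
p(-2) = 2, p'(-2) = -3, so y_1 = (-2) - 2/(-3) = -4/3.
p(-4/3) = 8/9, p'(-4/3) = -1/3, so y_2 = (-4/3) - (8/9)/(-1/3) = 4/3.
p(4/3) = 128/9, p'(4/3) = 31/3, so y_3 = (4/3) - (128/9)/(31/3) = -4/93.

-4/93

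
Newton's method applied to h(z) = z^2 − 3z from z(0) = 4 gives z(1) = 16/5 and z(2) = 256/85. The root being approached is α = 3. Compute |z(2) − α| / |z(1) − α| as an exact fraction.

z(1) − α = 16/5 − 3 = 1/5, so |z(1) − α| = 1/5.
z(2) − α = 256/85 − 3 = 1/85, so |z(2) − α| = 1/85.
Ratio = (1/85) / (1/5) = 1/17.

1/17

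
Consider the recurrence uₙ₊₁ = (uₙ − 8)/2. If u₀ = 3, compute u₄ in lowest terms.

−117/16

u₁ = (3 − 8)/2 = −5/2.
u₂ = ((−5/2) − 8)/2 = −21/4.
u₃ = ((−21/4) − 8)/2 = −53/8.
u₄ = ((−53/8) − 8)/2 = −117/16.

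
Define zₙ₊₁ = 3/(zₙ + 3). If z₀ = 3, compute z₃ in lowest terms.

z₁ = 3/(3 + 3) = 1/2.
z₂ = 3/(1/2 + 3) = 6/7.
z₃ = 3/(6/7 + 3) = 7/9.

7/9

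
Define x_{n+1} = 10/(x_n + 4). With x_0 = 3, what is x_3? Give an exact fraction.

x_1 = 10/(3 + 4) = 10/7.
x_2 = 10/(10/7 + 4) = 35/19.
x_3 = 10/(35/19 + 4) = 190/111.

190/111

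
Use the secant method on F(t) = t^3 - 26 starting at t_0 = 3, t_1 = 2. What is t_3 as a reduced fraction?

3319/1118

F(3) = 1, F(2) = -18. t_2 = 2 - (-18)·(2 - 3)/((-18) - 1) = 56/19.
F(2) = -18, F(56/19) = -2718/6859. t_3 = (56/19) - (-2718/6859)·((56/19) - 2)/((-2718/6859) - (-18)) = 3319/1118.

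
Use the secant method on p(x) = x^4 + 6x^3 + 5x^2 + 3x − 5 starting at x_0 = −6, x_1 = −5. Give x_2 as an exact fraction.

p(−6) = 157, p(−5) = −20. x_2 = (−5) − (−20)·((−5) − (−6))/((−20) − 157) = −905/177.

−905/177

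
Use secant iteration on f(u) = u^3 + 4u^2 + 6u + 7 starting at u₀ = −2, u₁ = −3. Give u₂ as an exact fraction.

f(−2) = 3, f(−3) = −2. u₂ = (−3) − (−2)·((−3) − (−2))/((−2) − 3) = −13/5.

−13/5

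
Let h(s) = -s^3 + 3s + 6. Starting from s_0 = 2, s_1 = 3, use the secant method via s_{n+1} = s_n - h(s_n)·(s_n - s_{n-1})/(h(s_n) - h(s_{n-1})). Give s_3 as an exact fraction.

h(2) = 4, h(3) = -12. s_2 = 3 - (-12)·(3 - 2)/((-12) - 4) = 9/4.
h(3) = -12, h(9/4) = 87/64. s_3 = (9/4) - (87/64)·((9/4) - 3)/((87/64) - (-12)) = 221/95.

221/95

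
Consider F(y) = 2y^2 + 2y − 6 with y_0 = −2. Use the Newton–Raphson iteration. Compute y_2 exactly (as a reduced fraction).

F'(y) = 4y + 2.
F(−2) = −2, F'(−2) = −6, so y_1 = (−2) − (−2)/(−6) = −7/3.
F(−7/3) = 2/9, F'(−7/3) = −22/3, so y_2 = (−7/3) − (2/9)/(−22/3) = −76/33.

−76/33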